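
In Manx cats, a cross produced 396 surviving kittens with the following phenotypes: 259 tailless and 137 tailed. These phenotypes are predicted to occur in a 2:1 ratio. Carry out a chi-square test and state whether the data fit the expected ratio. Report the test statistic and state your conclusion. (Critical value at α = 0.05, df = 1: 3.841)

0.284; consistent

Expected counts for N = 396 under a 2:1 ratio (total parts = 3):
  tailless: 396 × 2/3 = 264
  tailed: 396 × 1/3 = 132
χ² = Σ (O − E)² / E
  tailless: (259 − 264)² / 264 = 0.0947
  tailed: (137 − 132)² / 132 = 0.1894
χ² = 0.0947 + 0.1894 = 0.2841 ≈ 0.284
Degrees of freedom = 2 − 1 = 1; critical value at α = 0.05 is 3.841.
Since 0.284 < 3.841, we fail to reject the null hypothesis — the data are consistent with the 2:1 ratio.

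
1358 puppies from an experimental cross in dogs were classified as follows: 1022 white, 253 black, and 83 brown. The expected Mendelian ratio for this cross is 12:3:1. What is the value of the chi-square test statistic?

The 12:3:1 ratio has 16 parts, so with N = 1358 the expected counts are:
  white: 1358 × 12/16 = 1018.5
  black: 1358 × 3/16 = 254.625
  brown: 1358 × 1/16 = 84.875
χ² = Σ (O − E)² / E
  white: (1022 − 1018.5)² / 1018.5 = 0.0120
  black: (253 − 254.625)² / 254.625 = 0.0104
  brown: (83 − 84.875)² / 84.875 = 0.0414
χ² = 0.0120 + 0.0104 + 0.0414 = 0.0638 ≈ 0.064

0.064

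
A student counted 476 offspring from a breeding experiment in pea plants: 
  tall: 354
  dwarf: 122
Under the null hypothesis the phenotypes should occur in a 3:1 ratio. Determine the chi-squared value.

The 3:1 ratio has 4 parts, so with N = 476 the expected counts are:
  tall: 476 × 3/4 = 357
  dwarf: 476 × 1/4 = 119
χ² = Σ (O − E)² / E
  tall: (354 − 357)² / 357 = 0.0252
  dwarf: (122 − 119)² / 119 = 0.0756
χ² = 0.0252 + 0.0756 = 0.1008 ≈ 0.101

0.101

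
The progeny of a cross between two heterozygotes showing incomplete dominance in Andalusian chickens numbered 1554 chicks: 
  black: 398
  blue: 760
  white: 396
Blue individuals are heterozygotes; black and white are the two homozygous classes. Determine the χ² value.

With incomplete dominance, a heterozygote × heterozygote cross gives a 1:2:1 phenotypic ratio.
Under the 1:2:1 hypothesis (Σ ratio = 4, N = 1554):
  black: 1554 × 1/4 = 388.5
  blue: 1554 × 2/4 = 777
  white: 1554 × 1/4 = 388.5
χ² = Σ (O − E)² / E
  black: (398 − 388.5)² / 388.5 = 0.2323
  blue: (760 − 777)² / 777 = 0.3719
  white: (396 − 388.5)² / 388.5 = 0.1448
χ² = 0.2323 + 0.3719 + 0.1448 = 0.749

0.749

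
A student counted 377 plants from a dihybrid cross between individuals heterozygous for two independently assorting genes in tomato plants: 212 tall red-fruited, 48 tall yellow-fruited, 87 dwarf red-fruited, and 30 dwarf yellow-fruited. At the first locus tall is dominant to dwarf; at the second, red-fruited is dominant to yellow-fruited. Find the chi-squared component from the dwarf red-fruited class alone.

A dihybrid F₂ with independent assortment and complete dominance at both loci gives a 9:3:3:1 phenotypic ratio.
Under the 9:3:3:1 hypothesis (Σ ratio = 16, N = 377):
  tall red-fruited: 377 × 9/16 = 212.0625
  tall yellow-fruited: 377 × 3/16 = 70.6875
  dwarf red-fruited: 377 × 3/16 = 70.6875
  dwarf yellow-fruited: 377 × 1/16 = 23.5625
Contribution of dwarf red-fruited: (87 − 70.6875)² / 70.6875 = 3.7644

3.764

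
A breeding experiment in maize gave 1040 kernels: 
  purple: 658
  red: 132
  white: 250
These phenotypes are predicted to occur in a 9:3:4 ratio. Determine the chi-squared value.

29.848

Expected counts for N = 1040 under a 9:3:4 ratio (total parts = 16):
  purple: 1040 × 9/16 = 585
  red: 1040 × 3/16 = 195
  white: 1040 × 4/16 = 260
χ² = Σ (O − E)² / E
  purple: (658 − 585)² / 585 = 9.1094
  red: (132 − 195)² / 195 = 20.3538
  white: (250 − 260)² / 260 = 0.3846
χ² = 9.1094 + 20.3538 + 0.3846 = 29.8478 ≈ 29.848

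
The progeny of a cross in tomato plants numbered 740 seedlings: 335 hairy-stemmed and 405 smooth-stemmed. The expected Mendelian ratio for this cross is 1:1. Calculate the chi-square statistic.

The 1:1 ratio has 2 parts, so with N = 740 the expected counts are:
  hairy-stemmed: 740 × 1/2 = 370
  smooth-stemmed: 740 × 1/2 = 370
χ² = Σ (O − E)² / E
  hairy-stemmed: (335 − 370)² / 370 = 3.3108
  smooth-stemmed: (405 − 370)² / 370 = 3.3108
χ² = 3.3108 + 3.3108 = 6.6216 ≈ 6.622

6.622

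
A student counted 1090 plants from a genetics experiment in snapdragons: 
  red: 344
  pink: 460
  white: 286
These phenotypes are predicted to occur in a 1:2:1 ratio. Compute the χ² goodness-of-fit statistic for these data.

Under the 1:2:1 hypothesis (Σ ratio = 4, N = 1090):
  red: 1090 × 1/4 = 272.5
  pink: 1090 × 2/4 = 545
  white: 1090 × 1/4 = 272.5
χ² = Σ (O − E)² / E
  red: (344 − 272.5)² / 272.5 = 18.7606
  pink: (460 − 545)² / 545 = 13.2569
  white: (286 − 272.5)² / 272.5 = 0.6688
χ² = 18.7606 + 13.2569 + 0.6688 = 32.6863 ≈ 32.686

32.686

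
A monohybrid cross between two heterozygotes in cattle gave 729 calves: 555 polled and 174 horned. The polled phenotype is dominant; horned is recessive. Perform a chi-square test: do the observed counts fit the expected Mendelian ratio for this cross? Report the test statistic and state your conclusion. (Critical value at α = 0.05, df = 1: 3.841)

For a monohybrid cross between heterozygotes with complete dominance, the expected phenotypic ratio is 3:1.
Under the 3:1 hypothesis (Σ ratio = 4, N = 729):
  polled: 729 × 3/4 = 546.75
  horned: 729 × 1/4 = 182.25
χ² = Σ (O − E)² / E
  polled: (555 − 546.75)² / 546.75 = 0.1245
  horned: (174 − 182.25)² / 182.25 = 0.3735
χ² = 0.1245 + 0.3735 = 0.498
Degrees of freedom = 2 − 1 = 1; critical value at α = 0.05 is 3.841.
Since 0.498 < 3.841, we fail to reject the null hypothesis — the data are consistent with the 3:1 ratio.

0.498; consistent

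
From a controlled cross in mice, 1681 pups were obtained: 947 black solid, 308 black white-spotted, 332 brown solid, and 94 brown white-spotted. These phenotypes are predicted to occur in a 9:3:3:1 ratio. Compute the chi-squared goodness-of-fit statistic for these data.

Total ratio parts = 16. Expected numbers out of 1681:
  black solid: 1681 × 9/16 = 945.5625
  black white-spotted: 1681 × 3/16 = 315.1875
  brown solid: 1681 × 3/16 = 315.1875
  brown white-spotted: 1681 × 1/16 = 105.0625
χ² = Σ (O − E)² / E
  black solid: (947 − 945.5625)² / 945.5625 = 0.0022
  black white-spotted: (308 − 315.1875)² / 315.1875 = 0.1639
  brown solid: (332 − 315.1875)² / 315.1875 = 0.8968
  brown white-spotted: (94 − 105.0625)² / 105.0625 = 1.1648
χ² = 0.0022 + 0.1639 + 0.8968 + 1.1648 = 2.2277 ≈ 2.228

2.228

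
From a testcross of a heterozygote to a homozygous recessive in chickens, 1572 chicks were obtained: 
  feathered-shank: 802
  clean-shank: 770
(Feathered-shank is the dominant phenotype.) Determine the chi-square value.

0.651

A testcross of a heterozygote (Aa × aa) gives a 1:1 phenotypic ratio.
Total ratio parts = 2. Expected numbers out of 1572:
  feathered-shank: 1572 × 1/2 = 786
  clean-shank: 1572 × 1/2 = 786
χ² = Σ (O − E)² / E
  feathered-shank: (802 − 786)² / 786 = 0.3257
  clean-shank: (770 − 786)² / 786 = 0.3257
χ² = 0.3257 + 0.3257 = 0.6514 ≈ 0.651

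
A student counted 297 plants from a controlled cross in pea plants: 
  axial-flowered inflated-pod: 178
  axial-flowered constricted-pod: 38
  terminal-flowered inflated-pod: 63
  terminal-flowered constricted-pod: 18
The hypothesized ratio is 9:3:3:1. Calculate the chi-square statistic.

The 9:3:3:1 ratio has 16 parts, so with N = 297 the expected counts are:
  axial-flowered inflated-pod: 297 × 9/16 = 167.0625
  axial-flowered constricted-pod: 297 × 3/16 = 55.6875
  terminal-flowered inflated-pod: 297 × 3/16 = 55.6875
  terminal-flowered constricted-pod: 297 × 1/16 = 18.5625
χ² = Σ (O − E)² / E
  axial-flowered inflated-pod: (178 − 167.0625)² / 167.0625 = 0.7161
  axial-flowered constricted-pod: (38 − 55.6875)² / 55.6875 = 5.6179
  terminal-flowered inflated-pod: (63 − 55.6875)² / 55.6875 = 0.9602
  terminal-flowered constricted-pod: (18 − 18.5625)² / 18.5625 = 0.0170
χ² = 0.7161 + 5.6179 + 0.9602 + 0.0170 = 7.3112 ≈ 7.311

7.311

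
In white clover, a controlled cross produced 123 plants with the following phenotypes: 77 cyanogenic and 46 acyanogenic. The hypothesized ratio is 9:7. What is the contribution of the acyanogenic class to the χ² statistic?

1.134

The 9:7 ratio has 16 parts, so with N = 123 the expected counts are:
  cyanogenic: 123 × 9/16 = 69.1875
  acyanogenic: 123 × 7/16 = 53.8125
Contribution of acyanogenic: (46 − 53.8125)² / 53.8125 = 1.1342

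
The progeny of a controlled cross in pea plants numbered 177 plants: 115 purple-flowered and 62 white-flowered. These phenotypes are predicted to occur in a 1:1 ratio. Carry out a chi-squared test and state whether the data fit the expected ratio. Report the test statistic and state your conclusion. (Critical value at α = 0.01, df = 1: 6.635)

Expected counts for N = 177 under a 1:1 ratio (total parts = 2):
  purple-flowered: 177 × 1/2 = 88.5
  white-flowered: 177 × 1/2 = 88.5
χ² = Σ (O − E)² / E
  purple-flowered: (115 − 88.5)² / 88.5 = 7.9350
  white-flowered: (62 − 88.5)² / 88.5 = 7.9350
χ² = 7.9350 + 7.9350 = 15.870
Degrees of freedom = 2 − 1 = 1; critical value at α = 0.01 is 6.635.
Since 15.870 > 6.635, we reject the null hypothesis — the data do not fit the 1:1 ratio.

15.870; not consistent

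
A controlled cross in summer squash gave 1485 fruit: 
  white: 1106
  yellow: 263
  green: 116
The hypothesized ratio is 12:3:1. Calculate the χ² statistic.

6.703

The 12:3:1 ratio has 16 parts, so with N = 1485 the expected counts are:
  white: 1485 × 12/16 = 1113.75
  yellow: 1485 × 3/16 = 278.4375
  green: 1485 × 1/16 = 92.8125
χ² = Σ (O − E)² / E
  white: (1106 − 1113.75)² / 1113.75 = 0.0539
  yellow: (263 − 278.4375)² / 278.4375 = 0.8559
  green: (116 − 92.8125)² / 92.8125 = 5.7930
χ² = 0.0539 + 0.8559 + 5.7930 = 6.7028 ≈ 6.703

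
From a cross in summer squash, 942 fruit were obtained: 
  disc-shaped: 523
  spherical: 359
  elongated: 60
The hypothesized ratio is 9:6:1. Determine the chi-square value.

0.204

Total ratio parts = 16. Expected numbers out of 942:
  disc-shaped: 942 × 9/16 = 529.875
  spherical: 942 × 6/16 = 353.25
  elongated: 942 × 1/16 = 58.875
χ² = Σ (O − E)² / E
  disc-shaped: (523 − 529.875)² / 529.875 = 0.0892
  spherical: (359 − 353.25)² / 353.25 = 0.0936
  elongated: (60 − 58.875)² / 58.875 = 0.0215
χ² = 0.0892 + 0.0936 + 0.0215 = 0.2043 ≈ 0.204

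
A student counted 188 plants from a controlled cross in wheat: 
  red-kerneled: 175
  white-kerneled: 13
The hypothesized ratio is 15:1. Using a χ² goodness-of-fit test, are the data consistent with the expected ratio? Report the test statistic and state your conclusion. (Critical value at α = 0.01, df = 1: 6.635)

Under the 15:1 hypothesis (Σ ratio = 16, N = 188):
  red-kerneled: 188 × 15/16 = 176.25
  white-kerneled: 188 × 1/16 = 11.75
χ² = Σ (O − E)² / E
  red-kerneled: (175 − 176.25)² / 176.25 = 0.0089
  white-kerneled: (13 − 11.75)² / 11.75 = 0.1330
χ² = 0.0089 + 0.1330 = 0.1419 ≈ 0.142
Degrees of freedom = 2 − 1 = 1; critical value at α = 0.01 is 6.635.
Since 0.142 < 6.635, we fail to reject the null hypothesis — the data are consistent with the 15:1 ratio.

0.142; consistent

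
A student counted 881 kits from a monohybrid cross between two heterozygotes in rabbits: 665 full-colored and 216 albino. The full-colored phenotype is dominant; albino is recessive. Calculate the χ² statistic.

For a monohybrid cross between heterozygotes with complete dominance, the expected phenotypic ratio is 3:1.
The 3:1 ratio has 4 parts, so with N = 881 the expected counts are:
  full-colored: 881 × 3/4 = 660.75
  albino: 881 × 1/4 = 220.25
χ² = Σ (O − E)² / E
  full-colored: (665 − 660.75)² / 660.75 = 0.0273
  albino: (216 − 220.25)² / 220.25 = 0.0820
χ² = 0.0273 + 0.0820 = 0.1093 ≈ 0.109

0.109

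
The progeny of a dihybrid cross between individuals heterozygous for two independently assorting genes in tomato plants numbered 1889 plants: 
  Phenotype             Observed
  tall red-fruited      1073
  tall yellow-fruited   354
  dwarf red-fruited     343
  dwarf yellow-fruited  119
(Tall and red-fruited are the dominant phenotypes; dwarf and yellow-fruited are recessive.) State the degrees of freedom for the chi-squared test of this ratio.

3

A dihybrid F₂ with independent assortment and complete dominance at both loci gives a 9:3:3:1 phenotypic ratio.
A goodness-of-fit test with 4 phenotype classes has df = 4 − 1 = 3.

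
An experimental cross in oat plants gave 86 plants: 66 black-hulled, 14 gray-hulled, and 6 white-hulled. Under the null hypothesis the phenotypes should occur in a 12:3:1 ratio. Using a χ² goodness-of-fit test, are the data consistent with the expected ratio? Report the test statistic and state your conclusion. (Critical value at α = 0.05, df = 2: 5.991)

Under the 12:3:1 hypothesis (Σ ratio = 16, N = 86):
  black-hulled: 86 × 12/16 = 64.5
  gray-hulled: 86 × 3/16 = 16.125
  white-hulled: 86 × 1/16 = 5.375
χ² = Σ (O − E)² / E
  black-hulled: (66 − 64.5)² / 64.5 = 0.0349
  gray-hulled: (14 − 16.125)² / 16.125 = 0.2800
  white-hulled: (6 − 5.375)² / 5.375 = 0.0727
χ² = 0.0349 + 0.2800 + 0.0727 = 0.3876 ≈ 0.388
Degrees of freedom = 3 − 1 = 2; critical value at α = 0.05 is 5.991.
Since 0.388 < 5.991, we fail to reject the null hypothesis — the data are consistent with the 12:3:1 ratio.

0.388; consistent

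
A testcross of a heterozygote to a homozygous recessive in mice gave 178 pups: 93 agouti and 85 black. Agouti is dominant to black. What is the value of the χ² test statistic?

0.360

A testcross of a heterozygote (Aa × aa) gives a 1:1 phenotypic ratio.
Under the 1:1 hypothesis (Σ ratio = 2, N = 178):
  agouti: 178 × 1/2 = 89
  black: 178 × 1/2 = 89
χ² = Σ (O − E)² / E
  agouti: (93 − 89)² / 89 = 0.1798
  black: (85 − 89)² / 89 = 0.1798
χ² = 0.1798 + 0.1798 = 0.3596 ≈ 0.360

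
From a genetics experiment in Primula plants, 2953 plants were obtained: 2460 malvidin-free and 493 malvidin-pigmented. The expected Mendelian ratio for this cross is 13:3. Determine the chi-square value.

Total ratio parts = 16. Expected numbers out of 2953:
  malvidin-free: 2953 × 13/16 = 2399.3125
  malvidin-pigmented: 2953 × 3/16 = 553.6875
χ² = Σ (O − E)² / E
  malvidin-free: (2460 − 2399.3125)² / 2399.3125 = 1.5350
  malvidin-pigmented: (493 − 553.6875)² / 553.6875 = 6.6517
χ² = 1.5350 + 6.6517 = 8.1867 ≈ 8.187

8.187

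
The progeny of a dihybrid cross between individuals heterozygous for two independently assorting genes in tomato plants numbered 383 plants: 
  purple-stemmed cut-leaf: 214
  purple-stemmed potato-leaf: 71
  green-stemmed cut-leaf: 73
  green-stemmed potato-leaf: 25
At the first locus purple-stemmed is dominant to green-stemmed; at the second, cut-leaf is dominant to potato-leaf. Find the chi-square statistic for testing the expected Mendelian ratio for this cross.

0.086

A dihybrid F₂ with independent assortment and complete dominance at both loci gives a 9:3:3:1 phenotypic ratio.
Expected counts for N = 383 under a 9:3:3:1 ratio (total parts = 16):
  purple-stemmed cut-leaf: 383 × 9/16 = 215.4375
  purple-stemmed potato-leaf: 383 × 3/16 = 71.8125
  green-stemmed cut-leaf: 383 × 3/16 = 71.8125
  green-stemmed potato-leaf: 383 × 1/16 = 23.9375
χ² = Σ (O − E)² / E
  purple-stemmed cut-leaf: (214 − 215.4375)² / 215.4375 = 0.0096
  purple-stemmed potato-leaf: (71 − 71.8125)² / 71.8125 = 0.0092
  green-stemmed cut-leaf: (73 − 71.8125)² / 71.8125 = 0.0196
  green-stemmed potato-leaf: (25 − 23.9375)² / 23.9375 = 0.0472
χ² = 0.0096 + 0.0092 + 0.0196 + 0.0472 = 0.0856 ≈ 0.086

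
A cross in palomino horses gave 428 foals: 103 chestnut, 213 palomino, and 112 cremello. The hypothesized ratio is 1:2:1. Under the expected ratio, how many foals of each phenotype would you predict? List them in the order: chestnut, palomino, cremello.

Total ratio parts = 4. Expected numbers out of 428:
  chestnut: 428 × 1/4 = 107
  palomino: 428 × 2/4 = 214
  cremello: 428 × 1/4 = 107

107, 214, 107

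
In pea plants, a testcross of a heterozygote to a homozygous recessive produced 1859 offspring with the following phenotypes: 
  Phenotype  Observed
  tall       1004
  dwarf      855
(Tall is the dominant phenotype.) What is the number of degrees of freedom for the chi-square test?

A testcross of a heterozygote (Aa × aa) gives a 1:1 phenotypic ratio.
A goodness-of-fit test with 2 phenotype classes has df = 2 − 1 = 1.

1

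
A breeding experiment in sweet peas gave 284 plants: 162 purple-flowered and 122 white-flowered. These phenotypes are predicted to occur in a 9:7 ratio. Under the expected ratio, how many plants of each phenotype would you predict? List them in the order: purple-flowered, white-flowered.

Total ratio parts = 16. Expected numbers out of 284:
  purple-flowered: 284 × 9/16 = 159.75
  white-flowered: 284 × 7/16 = 124.25

159.75, 124.25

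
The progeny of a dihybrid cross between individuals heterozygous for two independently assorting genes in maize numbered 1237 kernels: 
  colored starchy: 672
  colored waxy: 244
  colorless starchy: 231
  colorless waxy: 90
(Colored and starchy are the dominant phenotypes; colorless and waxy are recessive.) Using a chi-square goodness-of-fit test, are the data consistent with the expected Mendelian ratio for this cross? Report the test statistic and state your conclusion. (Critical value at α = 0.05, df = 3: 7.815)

3.528; consistent

A dihybrid F₂ with independent assortment and complete dominance at both loci gives a 9:3:3:1 phenotypic ratio.
Total ratio parts = 16. Expected numbers out of 1237:
  colored starchy: 1237 × 9/16 = 695.8125
  colored waxy: 1237 × 3/16 = 231.9375
  colorless starchy: 1237 × 3/16 = 231.9375
  colorless waxy: 1237 × 1/16 = 77.3125
χ² = Σ (O − E)² / E
  colored starchy: (672 − 695.8125)² / 695.8125 = 0.8149
  colored waxy: (244 − 231.9375)² / 231.9375 = 0.6273
  colorless starchy: (231 − 231.9375)² / 231.9375 = 0.0038
  colorless waxy: (90 − 77.3125)² / 77.3125 = 2.0821
χ² = 0.8149 + 0.6273 + 0.0038 + 2.0821 = 3.5281 ≈ 3.528
Degrees of freedom = 4 − 1 = 3; critical value at α = 0.05 is 7.815.
Since 3.528 < 7.815, we fail to reject the null hypothesis — the data are consistent with the 9:3:3:1 ratio.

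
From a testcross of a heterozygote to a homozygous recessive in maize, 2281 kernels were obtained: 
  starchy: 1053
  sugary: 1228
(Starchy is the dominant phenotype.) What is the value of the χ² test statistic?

13.426

A testcross of a heterozygote (Aa × aa) gives a 1:1 phenotypic ratio.
Total ratio parts = 2. Expected numbers out of 2281:
  starchy: 2281 × 1/2 = 1140.5
  sugary: 2281 × 1/2 = 1140.5
χ² = Σ (O − E)² / E
  starchy: (1053 − 1140.5)² / 1140.5 = 6.7131
  sugary: (1228 − 1140.5)² / 1140.5 = 6.7131
χ² = 6.7131 + 6.7131 = 13.4262 ≈ 13.426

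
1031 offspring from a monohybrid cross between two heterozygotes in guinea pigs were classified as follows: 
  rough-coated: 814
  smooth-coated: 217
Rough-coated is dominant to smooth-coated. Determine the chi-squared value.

For a monohybrid cross between heterozygotes with complete dominance, the expected phenotypic ratio is 3:1.
The 3:1 ratio has 4 parts, so with N = 1031 the expected counts are:
  rough-coated: 1031 × 3/4 = 773.25
  smooth-coated: 1031 × 1/4 = 257.75
χ² = Σ (O − E)² / E
  rough-coated: (814 − 773.25)² / 773.25 = 2.1475
  smooth-coated: (217 − 257.75)² / 257.75 = 6.4425
χ² = 2.1475 + 6.4425 = 8.590

8.590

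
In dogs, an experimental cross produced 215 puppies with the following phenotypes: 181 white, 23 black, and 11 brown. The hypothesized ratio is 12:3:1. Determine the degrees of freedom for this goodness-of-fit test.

A goodness-of-fit test with 3 phenotype classes has df = 3 − 1 = 2.

2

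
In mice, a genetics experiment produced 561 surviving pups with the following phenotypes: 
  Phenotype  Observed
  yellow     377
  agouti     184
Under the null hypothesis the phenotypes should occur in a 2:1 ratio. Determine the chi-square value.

0.072

Under the 2:1 hypothesis (Σ ratio = 3, N = 561):
  yellow: 561 × 2/3 = 374
  agouti: 561 × 1/3 = 187
χ² = Σ (O − E)² / E
  yellow: (377 − 374)² / 374 = 0.0241
  agouti: (184 − 187)² / 187 = 0.0481
χ² = 0.0241 + 0.0481 = 0.0722 ≈ 0.072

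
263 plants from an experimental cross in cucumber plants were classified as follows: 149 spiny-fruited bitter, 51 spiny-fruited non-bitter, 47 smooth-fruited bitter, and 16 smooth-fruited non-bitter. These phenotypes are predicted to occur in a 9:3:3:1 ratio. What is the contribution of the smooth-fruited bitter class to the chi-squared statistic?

Under the 9:3:3:1 hypothesis (Σ ratio = 16, N = 263):
  spiny-fruited bitter: 263 × 9/16 = 147.9375
  spiny-fruited non-bitter: 263 × 3/16 = 49.3125
  smooth-fruited bitter: 263 × 3/16 = 49.3125
  smooth-fruited non-bitter: 263 × 1/16 = 16.4375
Contribution of smooth-fruited bitter: (47 − 49.3125)² / 49.3125 = 0.1084

0.108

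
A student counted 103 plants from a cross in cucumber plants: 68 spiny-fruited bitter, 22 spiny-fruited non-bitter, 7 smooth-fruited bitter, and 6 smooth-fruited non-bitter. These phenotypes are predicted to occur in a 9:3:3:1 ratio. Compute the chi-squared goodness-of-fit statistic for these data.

Total ratio parts = 16. Expected numbers out of 103:
  spiny-fruited bitter: 103 × 9/16 = 57.9375
  spiny-fruited non-bitter: 103 × 3/16 = 19.3125
  smooth-fruited bitter: 103 × 3/16 = 19.3125
  smooth-fruited non-bitter: 103 × 1/16 = 6.4375
χ² = Σ (O − E)² / E
  spiny-fruited bitter: (68 − 57.9375)² / 57.9375 = 1.7476
  spiny-fruited non-bitter: (22 − 19.3125)² / 19.3125 = 0.3740
  smooth-fruited bitter: (7 − 19.3125)² / 19.3125 = 7.8497
  smooth-fruited non-bitter: (6 − 6.4375)² / 6.4375 = 0.0297
χ² = 1.7476 + 0.3740 + 7.8497 + 0.0297 = 10.001

10.001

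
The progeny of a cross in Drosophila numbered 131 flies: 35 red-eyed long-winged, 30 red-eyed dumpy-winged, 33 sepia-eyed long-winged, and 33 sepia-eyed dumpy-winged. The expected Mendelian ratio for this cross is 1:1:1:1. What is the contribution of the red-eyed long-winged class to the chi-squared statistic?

0.155

Under the 1:1:1:1 hypothesis (Σ ratio = 4, N = 131):
  red-eyed long-winged: 131 × 1/4 = 32.75
  red-eyed dumpy-winged: 131 × 1/4 = 32.75
  sepia-eyed long-winged: 131 × 1/4 = 32.75
  sepia-eyed dumpy-winged: 131 × 1/4 = 32.75
Contribution of red-eyed long-winged: (35 − 32.75)² / 32.75 = 0.1546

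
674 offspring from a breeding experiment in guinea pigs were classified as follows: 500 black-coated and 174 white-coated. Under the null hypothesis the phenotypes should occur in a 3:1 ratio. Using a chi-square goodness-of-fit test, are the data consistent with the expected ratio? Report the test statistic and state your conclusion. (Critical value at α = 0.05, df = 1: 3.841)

Under the 3:1 hypothesis (Σ ratio = 4, N = 674):
  black-coated: 674 × 3/4 = 505.5
  white-coated: 674 × 1/4 = 168.5
χ² = Σ (O − E)² / E
  black-coated: (500 − 505.5)² / 505.5 = 0.0598
  white-coated: (174 − 168.5)² / 168.5 = 0.1795
χ² = 0.0598 + 0.1795 = 0.2393 ≈ 0.239
Degrees of freedom = 2 − 1 = 1; critical value at α = 0.05 is 3.841.
Since 0.239 < 3.841, we fail to reject the null hypothesis — the data are consistent with the 3:1 ratio.

0.239; consistent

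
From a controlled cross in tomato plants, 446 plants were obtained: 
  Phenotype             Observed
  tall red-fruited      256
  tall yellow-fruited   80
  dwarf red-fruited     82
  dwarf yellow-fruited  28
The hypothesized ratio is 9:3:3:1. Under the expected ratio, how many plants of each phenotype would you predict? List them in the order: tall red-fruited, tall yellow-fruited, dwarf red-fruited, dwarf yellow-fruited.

250.875, 83.625, 83.625, 27.875

Under the 9:3:3:1 hypothesis (Σ ratio = 16, N = 446):
  tall red-fruited: 446 × 9/16 = 250.875
  tall yellow-fruited: 446 × 3/16 = 83.625
  dwarf red-fruited: 446 × 3/16 = 83.625
  dwarf yellow-fruited: 446 × 1/16 = 27.875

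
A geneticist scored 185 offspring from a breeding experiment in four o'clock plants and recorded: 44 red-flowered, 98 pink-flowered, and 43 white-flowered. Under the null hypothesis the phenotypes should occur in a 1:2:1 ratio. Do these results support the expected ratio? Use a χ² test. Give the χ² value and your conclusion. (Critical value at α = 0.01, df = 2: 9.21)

0.665; consistent

Expected counts for N = 185 under a 1:2:1 ratio (total parts = 4):
  red-flowered: 185 × 1/4 = 46.25
  pink-flowered: 185 × 2/4 = 92.5
  white-flowered: 185 × 1/4 = 46.25
χ² = Σ (O − E)² / E
  red-flowered: (44 − 46.25)² / 46.25 = 0.1095
  pink-flowered: (98 − 92.5)² / 92.5 = 0.3270
  white-flowered: (43 − 46.25)² / 46.25 = 0.2284
χ² = 0.1095 + 0.3270 + 0.2284 = 0.6649 ≈ 0.665
Degrees of freedom = 3 − 1 = 2; critical value at α = 0.01 is 9.21.
Since 0.665 < 9.21, we fail to reject the null hypothesis — the data are consistent with the 1:2:1 ratio.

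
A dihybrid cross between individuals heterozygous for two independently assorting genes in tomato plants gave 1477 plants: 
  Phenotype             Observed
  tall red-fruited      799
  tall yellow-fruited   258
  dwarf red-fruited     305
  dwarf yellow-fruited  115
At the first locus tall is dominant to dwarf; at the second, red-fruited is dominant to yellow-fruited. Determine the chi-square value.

A dihybrid F₂ with independent assortment and complete dominance at both loci gives a 9:3:3:1 phenotypic ratio.
Under the 9:3:3:1 hypothesis (Σ ratio = 16, N = 1477):
  tall red-fruited: 1477 × 9/16 = 830.8125
  tall yellow-fruited: 1477 × 3/16 = 276.9375
  dwarf red-fruited: 1477 × 3/16 = 276.9375
  dwarf yellow-fruited: 1477 × 1/16 = 92.3125
χ² = Σ (O − E)² / E
  tall red-fruited: (799 − 830.8125)² / 830.8125 = 1.2181
  tall yellow-fruited: (258 − 276.9375)² / 276.9375 = 1.2950
  dwarf red-fruited: (305 − 276.9375)² / 276.9375 = 2.8436
  dwarf yellow-fruited: (115 − 92.3125)² / 92.3125 = 5.5759
χ² = 1.2181 + 1.2950 + 2.8436 + 5.5759 = 10.9326 ≈ 10.933

10.933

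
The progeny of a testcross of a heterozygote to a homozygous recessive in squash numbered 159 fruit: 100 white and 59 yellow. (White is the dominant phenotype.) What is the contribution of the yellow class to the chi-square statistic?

A testcross of a heterozygote (Aa × aa) gives a 1:1 phenotypic ratio.
Total ratio parts = 2. Expected numbers out of 159:
  white: 159 × 1/2 = 79.5
  yellow: 159 × 1/2 = 79.5
Contribution of yellow: (59 − 79.5)² / 79.5 = 5.2862

5.286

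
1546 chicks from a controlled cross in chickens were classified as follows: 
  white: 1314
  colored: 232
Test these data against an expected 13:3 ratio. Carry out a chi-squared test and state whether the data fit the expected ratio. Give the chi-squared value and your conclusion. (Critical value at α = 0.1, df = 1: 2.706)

Under the 13:3 hypothesis (Σ ratio = 16, N = 1546):
  white: 1546 × 13/16 = 1256.125
  colored: 1546 × 3/16 = 289.875
χ² = Σ (O − E)² / E
  white: (1314 − 1256.125)² / 1256.125 = 2.6665
  colored: (232 − 289.875)² / 289.875 = 11.5550
χ² = 2.6665 + 11.5550 = 14.2215 ≈ 14.222
Degrees of freedom = 2 − 1 = 1; critical value at α = 0.1 is 2.706.
Since 14.222 > 2.706, we reject the null hypothesis — the data do not fit the 13:3 ratio.

14.222; not consistent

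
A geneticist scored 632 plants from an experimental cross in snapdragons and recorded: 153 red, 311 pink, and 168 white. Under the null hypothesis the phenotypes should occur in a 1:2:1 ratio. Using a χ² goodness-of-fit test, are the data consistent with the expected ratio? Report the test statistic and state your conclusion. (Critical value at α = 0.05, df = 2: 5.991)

0.870; consistent

The 1:2:1 ratio has 4 parts, so with N = 632 the expected counts are:
  red: 632 × 1/4 = 158
  pink: 632 × 2/4 = 316
  white: 632 × 1/4 = 158
χ² = Σ (O − E)² / E
  red: (153 − 158)² / 158 = 0.1582
  pink: (311 − 316)² / 316 = 0.0791
  white: (168 − 158)² / 158 = 0.6329
χ² = 0.1582 + 0.0791 + 0.6329 = 0.8702 ≈ 0.870
Degrees of freedom = 3 − 1 = 2; critical value at α = 0.05 is 5.991.
Since 0.870 < 5.991, we fail to reject the null hypothesis — the data are consistent with the 1:2:1 ratio.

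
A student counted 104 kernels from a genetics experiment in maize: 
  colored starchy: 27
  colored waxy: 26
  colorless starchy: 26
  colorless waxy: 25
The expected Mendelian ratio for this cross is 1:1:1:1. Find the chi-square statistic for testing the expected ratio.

Under the 1:1:1:1 hypothesis (Σ ratio = 4, N = 104):
  colored starchy: 104 × 1/4 = 26
  colored waxy: 104 × 1/4 = 26
  colorless starchy: 104 × 1/4 = 26
  colorless waxy: 104 × 1/4 = 26
χ² = Σ (O − E)² / E
  colored starchy: (27 − 26)² / 26 = 0.0385
  colored waxy: (26 − 26)² / 26 = 0.0000
  colorless starchy: (26 − 26)² / 26 = 0.0000
  colorless waxy: (25 − 26)² / 26 = 0.0385
χ² = 0.0385 + 0.0000 + 0.0000 + 0.0385 = 0.077

0.077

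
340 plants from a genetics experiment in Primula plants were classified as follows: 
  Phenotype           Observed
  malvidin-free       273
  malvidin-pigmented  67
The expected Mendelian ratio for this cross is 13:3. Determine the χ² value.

0.204

Under the 13:3 hypothesis (Σ ratio = 16, N = 340):
  malvidin-free: 340 × 13/16 = 276.25
  malvidin-pigmented: 340 × 3/16 = 63.75
χ² = Σ (O − E)² / E
  malvidin-free: (273 − 276.25)² / 276.25 = 0.0382
  malvidin-pigmented: (67 − 63.75)² / 63.75 = 0.1657
χ² = 0.0382 + 0.1657 = 0.2039 ≈ 0.204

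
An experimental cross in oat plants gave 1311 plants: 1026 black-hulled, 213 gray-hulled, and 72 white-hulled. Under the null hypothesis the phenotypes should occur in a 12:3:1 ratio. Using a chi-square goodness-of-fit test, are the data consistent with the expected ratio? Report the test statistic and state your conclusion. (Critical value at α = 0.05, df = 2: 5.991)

7.444; not consistent

Under the 12:3:1 hypothesis (Σ ratio = 16, N = 1311):
  black-hulled: 1311 × 12/16 = 983.25
  gray-hulled: 1311 × 3/16 = 245.8125
  white-hulled: 1311 × 1/16 = 81.9375
χ² = Σ (O − E)² / E
  black-hulled: (1026 − 983.25)² / 983.25 = 1.8587
  gray-hulled: (213 − 245.8125)² / 245.8125 = 4.3800
  white-hulled: (72 − 81.9375)² / 81.9375 = 1.2052
χ² = 1.8587 + 4.3800 + 1.2052 = 7.4439 ≈ 7.444
Degrees of freedom = 3 − 1 = 2; critical value at α = 0.05 is 5.991.
Since 7.444 > 5.991, we reject the null hypothesis — the data do not fit the 12:3:1 ratio.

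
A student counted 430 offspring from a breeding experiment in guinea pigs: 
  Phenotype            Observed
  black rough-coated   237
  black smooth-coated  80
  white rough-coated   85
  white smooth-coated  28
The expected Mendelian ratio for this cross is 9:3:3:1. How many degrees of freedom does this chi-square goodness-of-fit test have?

3

A goodness-of-fit test with 4 phenotype classes has df = 4 − 1 = 3.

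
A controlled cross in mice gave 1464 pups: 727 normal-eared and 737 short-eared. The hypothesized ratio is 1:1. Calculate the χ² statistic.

Total ratio parts = 2. Expected numbers out of 1464:
  normal-eared: 1464 × 1/2 = 732
  short-eared: 1464 × 1/2 = 732
χ² = Σ (O − E)² / E
  normal-eared: (727 − 732)² / 732 = 0.0342
  short-eared: (737 − 732)² / 732 = 0.0342
χ² = 0.0342 + 0.0342 = 0.0684 ≈ 0.068

0.068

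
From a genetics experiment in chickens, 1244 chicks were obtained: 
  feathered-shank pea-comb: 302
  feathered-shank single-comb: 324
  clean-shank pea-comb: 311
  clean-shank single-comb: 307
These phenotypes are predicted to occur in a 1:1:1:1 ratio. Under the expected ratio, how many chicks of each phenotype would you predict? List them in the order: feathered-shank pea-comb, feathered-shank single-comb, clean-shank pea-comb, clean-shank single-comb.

Under the 1:1:1:1 hypothesis (Σ ratio = 4, N = 1244):
  feathered-shank pea-comb: 1244 × 1/4 = 311
  feathered-shank single-comb: 1244 × 1/4 = 311
  clean-shank pea-comb: 1244 × 1/4 = 311
  clean-shank single-comb: 1244 × 1/4 = 311

311, 311, 311, 311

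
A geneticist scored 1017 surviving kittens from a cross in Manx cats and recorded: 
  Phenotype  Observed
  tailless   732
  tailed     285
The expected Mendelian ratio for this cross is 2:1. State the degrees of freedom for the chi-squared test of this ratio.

A goodness-of-fit test with 2 phenotype classes has df = 2 − 1 = 1.

1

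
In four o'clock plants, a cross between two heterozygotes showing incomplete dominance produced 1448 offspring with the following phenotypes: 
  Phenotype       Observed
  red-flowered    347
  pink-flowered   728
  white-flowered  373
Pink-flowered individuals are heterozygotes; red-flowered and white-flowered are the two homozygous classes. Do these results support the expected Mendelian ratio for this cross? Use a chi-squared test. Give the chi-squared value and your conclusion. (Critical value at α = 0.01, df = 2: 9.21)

With incomplete dominance, a heterozygote × heterozygote cross gives a 1:2:1 phenotypic ratio.
Under the 1:2:1 hypothesis (Σ ratio = 4, N = 1448):
  red-flowered: 1448 × 1/4 = 362
  pink-flowered: 1448 × 2/4 = 724
  white-flowered: 1448 × 1/4 = 362
χ² = Σ (O − E)² / E
  red-flowered: (347 − 362)² / 362 = 0.6215
  pink-flowered: (728 − 724)² / 724 = 0.0221
  white-flowered: (373 − 362)² / 362 = 0.3343
χ² = 0.6215 + 0.0221 + 0.3343 = 0.9779 ≈ 0.978
Degrees of freedom = 3 − 1 = 2; critical value at α = 0.01 is 9.21.
Since 0.978 < 9.21, we fail to reject the null hypothesis — the data are consistent with the 1:2:1 ratio.

0.978; consistent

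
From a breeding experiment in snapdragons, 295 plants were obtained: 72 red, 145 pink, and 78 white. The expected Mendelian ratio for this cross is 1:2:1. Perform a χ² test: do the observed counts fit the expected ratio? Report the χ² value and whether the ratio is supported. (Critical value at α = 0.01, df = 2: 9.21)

The 1:2:1 ratio has 4 parts, so with N = 295 the expected counts are:
  red: 295 × 1/4 = 73.75
  pink: 295 × 2/4 = 147.5
  white: 295 × 1/4 = 73.75
χ² = Σ (O − E)² / E
  red: (72 − 73.75)² / 73.75 = 0.0415
  pink: (145 − 147.5)² / 147.5 = 0.0424
  white: (78 − 73.75)² / 73.75 = 0.2449
χ² = 0.0415 + 0.0424 + 0.2449 = 0.3288 ≈ 0.329
Degrees of freedom = 3 − 1 = 2; critical value at α = 0.01 is 9.21.
Since 0.329 < 9.21, we fail to reject the null hypothesis — the data are consistent with the 1:2:1 ratio.

0.329; consistent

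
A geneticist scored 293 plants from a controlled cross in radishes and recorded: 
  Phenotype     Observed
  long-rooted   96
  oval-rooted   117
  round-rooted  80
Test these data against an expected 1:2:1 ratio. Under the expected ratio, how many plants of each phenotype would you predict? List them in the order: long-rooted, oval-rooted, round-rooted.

73.25, 146.5, 73.25

The 1:2:1 ratio has 4 parts, so with N = 293 the expected counts are:
  long-rooted: 293 × 1/4 = 73.25
  oval-rooted: 293 × 2/4 = 146.5
  round-rooted: 293 × 1/4 = 73.25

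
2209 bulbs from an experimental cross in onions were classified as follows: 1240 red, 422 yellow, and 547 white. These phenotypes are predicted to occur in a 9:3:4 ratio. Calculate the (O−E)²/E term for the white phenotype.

Total ratio parts = 16. Expected numbers out of 2209:
  red: 2209 × 9/16 = 1242.5625
  yellow: 2209 × 3/16 = 414.1875
  white: 2209 × 4/16 = 552.25
Contribution of white: (547 − 552.25)² / 552.25 = 0.0499

0.050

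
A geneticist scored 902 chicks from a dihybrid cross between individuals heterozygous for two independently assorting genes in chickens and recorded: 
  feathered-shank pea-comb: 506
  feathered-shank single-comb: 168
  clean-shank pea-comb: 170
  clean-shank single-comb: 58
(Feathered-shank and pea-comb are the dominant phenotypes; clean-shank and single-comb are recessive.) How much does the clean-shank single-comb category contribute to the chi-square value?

A dihybrid F₂ with independent assortment and complete dominance at both loci gives a 9:3:3:1 phenotypic ratio.
Under the 9:3:3:1 hypothesis (Σ ratio = 16, N = 902):
  feathered-shank pea-comb: 902 × 9/16 = 507.375
  feathered-shank single-comb: 902 × 3/16 = 169.125
  clean-shank pea-comb: 902 × 3/16 = 169.125
  clean-shank single-comb: 902 × 1/16 = 56.375
Contribution of clean-shank single-comb: (58 − 56.375)² / 56.375 = 0.0468

0.047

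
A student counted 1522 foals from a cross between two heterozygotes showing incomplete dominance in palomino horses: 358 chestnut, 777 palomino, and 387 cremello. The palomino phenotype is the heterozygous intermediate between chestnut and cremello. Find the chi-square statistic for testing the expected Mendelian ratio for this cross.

1.778

With incomplete dominance, a heterozygote × heterozygote cross gives a 1:2:1 phenotypic ratio.
Expected counts for N = 1522 under a 1:2:1 ratio (total parts = 4):
  chestnut: 1522 × 1/4 = 380.5
  palomino: 1522 × 2/4 = 761
  cremello: 1522 × 1/4 = 380.5
χ² = Σ (O − E)² / E
  chestnut: (358 − 380.5)² / 380.5 = 1.3305
  palomino: (777 − 761)² / 761 = 0.3364
  cremello: (387 − 380.5)² / 380.5 = 0.1110
χ² = 1.3305 + 0.3364 + 0.1110 = 1.7779 ≈ 1.778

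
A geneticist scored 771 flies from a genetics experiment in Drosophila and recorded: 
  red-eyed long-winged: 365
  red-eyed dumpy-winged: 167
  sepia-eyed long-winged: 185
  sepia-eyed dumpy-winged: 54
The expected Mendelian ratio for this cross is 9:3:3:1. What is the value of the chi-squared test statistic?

26.374

Under the 9:3:3:1 hypothesis (Σ ratio = 16, N = 771):
  red-eyed long-winged: 771 × 9/16 = 433.6875
  red-eyed dumpy-winged: 771 × 3/16 = 144.5625
  sepia-eyed long-winged: 771 × 3/16 = 144.5625
  sepia-eyed dumpy-winged: 771 × 1/16 = 48.1875
χ² = Σ (O − E)² / E
  red-eyed long-winged: (365 − 433.6875)² / 433.6875 = 10.8787
  red-eyed dumpy-winged: (167 − 144.5625)² / 144.5625 = 3.4825
  sepia-eyed long-winged: (185 − 144.5625)² / 144.5625 = 11.3113
  sepia-eyed dumpy-winged: (54 − 48.1875)² / 48.1875 = 0.7011
χ² = 10.8787 + 3.4825 + 11.3113 + 0.7011 = 26.3736 ≈ 26.374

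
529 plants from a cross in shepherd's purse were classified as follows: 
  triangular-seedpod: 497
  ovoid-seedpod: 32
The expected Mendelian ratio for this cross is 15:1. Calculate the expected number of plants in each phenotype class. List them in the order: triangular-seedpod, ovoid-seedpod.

Under the 15:1 hypothesis (Σ ratio = 16, N = 529):
  triangular-seedpod: 529 × 15/16 = 495.9375
  ovoid-seedpod: 529 × 1/16 = 33.0625

495.9375, 33.0625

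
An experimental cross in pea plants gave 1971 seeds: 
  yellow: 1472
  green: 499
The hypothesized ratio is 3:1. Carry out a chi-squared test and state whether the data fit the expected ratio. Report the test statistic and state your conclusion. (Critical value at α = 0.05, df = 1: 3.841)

Under the 3:1 hypothesis (Σ ratio = 4, N = 1971):
  yellow: 1971 × 3/4 = 1478.25
  green: 1971 × 1/4 = 492.75
χ² = Σ (O − E)² / E
  yellow: (1472 − 1478.25)² / 1478.25 = 0.0264
  green: (499 − 492.75)² / 492.75 = 0.0793
χ² = 0.0264 + 0.0793 = 0.1057 ≈ 0.106
Degrees of freedom = 2 − 1 = 1; critical value at α = 0.05 is 3.841.
Since 0.106 < 3.841, we fail to reject the null hypothesis — the data are consistent with the 3:1 ratio.

0.106; consistent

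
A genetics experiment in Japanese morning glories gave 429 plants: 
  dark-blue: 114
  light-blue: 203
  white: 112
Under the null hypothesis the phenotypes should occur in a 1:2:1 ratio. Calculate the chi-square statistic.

1.252

Under the 1:2:1 hypothesis (Σ ratio = 4, N = 429):
  dark-blue: 429 × 1/4 = 107.25
  light-blue: 429 × 2/4 = 214.5
  white: 429 × 1/4 = 107.25
χ² = Σ (O − E)² / E
  dark-blue: (114 − 107.25)² / 107.25 = 0.4248
  light-blue: (203 − 214.5)² / 214.5 = 0.6166
  white: (112 − 107.25)² / 107.25 = 0.2104
χ² = 0.4248 + 0.6166 + 0.2104 = 1.2518 ≈ 1.252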